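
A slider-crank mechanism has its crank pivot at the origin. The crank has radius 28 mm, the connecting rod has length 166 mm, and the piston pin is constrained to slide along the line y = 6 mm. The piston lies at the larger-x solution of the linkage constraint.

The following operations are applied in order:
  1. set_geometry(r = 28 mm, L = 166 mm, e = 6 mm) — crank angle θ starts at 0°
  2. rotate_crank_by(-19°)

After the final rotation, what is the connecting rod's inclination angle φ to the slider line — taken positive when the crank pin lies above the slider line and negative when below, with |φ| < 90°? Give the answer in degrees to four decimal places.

set_geometry: r = 28 mm, L = 166 mm, e = 6 mm; θ ← 0°
rotate_crank_by(-19°): θ ← 0° -19° = -19°
crank pin P = (r cos θ, r sin θ) = (26.474520, -9.115908)
h = r sin θ − e = -9.115908 − 6 = -15.115908
sin φ = h / L = -15.115908 / 166 = -0.09105969
φ = arcsin(-0.09105969) = -5.224573°

-5.2246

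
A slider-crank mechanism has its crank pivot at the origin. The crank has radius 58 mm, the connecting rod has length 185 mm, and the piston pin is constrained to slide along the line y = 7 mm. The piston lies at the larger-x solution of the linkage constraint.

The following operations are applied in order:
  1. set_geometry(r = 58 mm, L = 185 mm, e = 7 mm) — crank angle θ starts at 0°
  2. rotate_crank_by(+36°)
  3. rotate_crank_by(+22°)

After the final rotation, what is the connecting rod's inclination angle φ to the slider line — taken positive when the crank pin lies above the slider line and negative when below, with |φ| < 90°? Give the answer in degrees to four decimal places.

13.1815

set_geometry: r = 58 mm, L = 185 mm, e = 7 mm; θ ← 0°
rotate_crank_by(+36°): θ ← 0° +36° = 36°
rotate_crank_by(+22°): θ ← 36° +22° = 58°
crank pin P = (r cos θ, r sin θ) = (30.735317, 49.186790)
h = r sin θ − e = 49.186790 − 7 = 42.186790
sin φ = h / L = 42.186790 / 185 = 0.22803670
φ = arcsin(0.22803670) = 13.181512°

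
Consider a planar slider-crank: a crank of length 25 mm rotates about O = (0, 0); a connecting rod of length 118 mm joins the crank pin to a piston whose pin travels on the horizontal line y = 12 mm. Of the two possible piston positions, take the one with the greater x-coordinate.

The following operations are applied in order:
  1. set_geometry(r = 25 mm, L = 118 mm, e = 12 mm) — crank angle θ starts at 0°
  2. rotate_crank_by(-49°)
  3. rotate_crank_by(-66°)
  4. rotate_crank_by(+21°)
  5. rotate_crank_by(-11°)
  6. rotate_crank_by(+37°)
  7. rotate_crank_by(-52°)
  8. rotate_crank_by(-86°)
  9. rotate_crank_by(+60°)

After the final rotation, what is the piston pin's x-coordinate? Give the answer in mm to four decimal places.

set_geometry: r = 25 mm, L = 118 mm, e = 12 mm; θ ← 0°
rotate_crank_by(-49°): θ ← 0° -49° = -49°
rotate_crank_by(-66°): θ ← -49° -66° = -115°
rotate_crank_by(+21°): θ ← -115° +21° = -94°
rotate_crank_by(-11°): θ ← -94° -11° = -105°
rotate_crank_by(+37°): θ ← -105° +37° = -68°
rotate_crank_by(-52°): θ ← -68° -52° = -120°
rotate_crank_by(-86°): θ ← -120° -86° = -206°
rotate_crank_by(+60°): θ ← -206° +60° = -146°
crank pin P = (r cos θ, r sin θ) = (-20.725939, -13.979823)
h = r sin θ − e = -13.979823 − 12 = -25.979823
x = r cos θ + √(L² − h²) = -20.725939 + √(13924.0 − 674.9512) = -20.725939 + 115.104513 = 94.378573

94.3786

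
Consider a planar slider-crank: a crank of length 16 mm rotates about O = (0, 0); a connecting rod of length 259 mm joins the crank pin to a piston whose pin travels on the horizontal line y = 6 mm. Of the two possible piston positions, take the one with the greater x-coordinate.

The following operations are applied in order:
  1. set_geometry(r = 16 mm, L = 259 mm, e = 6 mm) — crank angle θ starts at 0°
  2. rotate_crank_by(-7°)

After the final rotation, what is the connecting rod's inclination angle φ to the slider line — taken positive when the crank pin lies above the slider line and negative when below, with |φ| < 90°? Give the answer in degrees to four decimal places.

-1.7589

set_geometry: r = 16 mm, L = 259 mm, e = 6 mm; θ ← 0°
rotate_crank_by(-7°): θ ← 0° -7° = -7°
crank pin P = (r cos θ, r sin θ) = (15.880738, -1.949909)
h = r sin θ − e = -1.949909 − 6 = -7.949909
sin φ = h / L = -7.949909 / 259 = -0.03069463
φ = arcsin(-0.03069463) = -1.758949°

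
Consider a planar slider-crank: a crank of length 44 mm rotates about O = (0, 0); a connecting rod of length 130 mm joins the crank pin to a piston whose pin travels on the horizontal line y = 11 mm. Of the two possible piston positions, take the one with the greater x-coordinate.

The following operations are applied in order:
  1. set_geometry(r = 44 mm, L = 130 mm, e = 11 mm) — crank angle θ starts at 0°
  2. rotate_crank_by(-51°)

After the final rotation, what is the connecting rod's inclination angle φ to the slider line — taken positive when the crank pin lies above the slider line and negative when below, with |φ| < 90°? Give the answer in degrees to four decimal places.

-20.3436

set_geometry: r = 44 mm, L = 130 mm, e = 11 mm; θ ← 0°
rotate_crank_by(-51°): θ ← 0° -51° = -51°
crank pin P = (r cos θ, r sin θ) = (27.690097, -34.194422)
h = r sin θ − e = -34.194422 − 11 = -45.194422
sin φ = h / L = -45.194422 / 130 = -0.34764940
φ = arcsin(-0.34764940) = -20.343609°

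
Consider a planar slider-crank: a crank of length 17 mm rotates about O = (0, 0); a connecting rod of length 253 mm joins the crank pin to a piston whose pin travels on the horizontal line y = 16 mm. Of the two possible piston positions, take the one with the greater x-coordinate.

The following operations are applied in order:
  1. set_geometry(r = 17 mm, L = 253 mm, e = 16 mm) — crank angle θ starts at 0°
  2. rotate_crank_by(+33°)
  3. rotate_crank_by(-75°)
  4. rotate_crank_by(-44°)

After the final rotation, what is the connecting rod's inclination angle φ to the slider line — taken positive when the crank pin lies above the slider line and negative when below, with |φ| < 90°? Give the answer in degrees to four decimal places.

-7.4853

set_geometry: r = 17 mm, L = 253 mm, e = 16 mm; θ ← 0°
rotate_crank_by(+33°): θ ← 0° +33° = 33°
rotate_crank_by(-75°): θ ← 33° -75° = -42°
rotate_crank_by(-44°): θ ← -42° -44° = -86°
crank pin P = (r cos θ, r sin θ) = (1.185860, -16.958589)
h = r sin θ − e = -16.958589 − 16 = -32.958589
sin φ = h / L = -32.958589 / 253 = -0.13027110
φ = arcsin(-0.13027110) = -7.485259°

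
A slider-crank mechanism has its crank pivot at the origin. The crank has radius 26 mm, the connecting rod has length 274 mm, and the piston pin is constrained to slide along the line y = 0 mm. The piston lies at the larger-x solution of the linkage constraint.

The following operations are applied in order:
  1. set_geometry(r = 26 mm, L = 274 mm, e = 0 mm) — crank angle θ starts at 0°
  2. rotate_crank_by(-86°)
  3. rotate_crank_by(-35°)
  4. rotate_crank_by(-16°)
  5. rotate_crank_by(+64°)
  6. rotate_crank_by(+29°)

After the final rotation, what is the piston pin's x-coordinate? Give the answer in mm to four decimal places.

292.1069

set_geometry: r = 26 mm, L = 274 mm, e = 0 mm; θ ← 0°
rotate_crank_by(-86°): θ ← 0° -86° = -86°
rotate_crank_by(-35°): θ ← -86° -35° = -121°
rotate_crank_by(-16°): θ ← -121° -16° = -137°
rotate_crank_by(+64°): θ ← -137° +64° = -73°
rotate_crank_by(+29°): θ ← -73° +29° = -44°
crank pin P = (r cos θ, r sin θ) = (18.702835, -18.061118)
h = r sin θ − e = -18.061118 − 0 = -18.061118
x = r cos θ + √(L² − h²) = 18.702835 + √(75076.0 − 326.2040) = 18.702835 + 273.404089 = 292.106924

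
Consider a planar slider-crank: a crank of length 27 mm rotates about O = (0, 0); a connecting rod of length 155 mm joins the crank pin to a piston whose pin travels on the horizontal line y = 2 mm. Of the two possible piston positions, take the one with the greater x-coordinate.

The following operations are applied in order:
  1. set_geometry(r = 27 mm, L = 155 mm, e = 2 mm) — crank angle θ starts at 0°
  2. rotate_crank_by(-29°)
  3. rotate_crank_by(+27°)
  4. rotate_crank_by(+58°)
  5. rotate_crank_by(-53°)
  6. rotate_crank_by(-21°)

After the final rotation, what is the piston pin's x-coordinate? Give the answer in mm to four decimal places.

180.3330

set_geometry: r = 27 mm, L = 155 mm, e = 2 mm; θ ← 0°
rotate_crank_by(-29°): θ ← 0° -29° = -29°
rotate_crank_by(+27°): θ ← -29° +27° = -2°
rotate_crank_by(+58°): θ ← -2° +58° = 56°
rotate_crank_by(-53°): θ ← 56° -53° = 3°
rotate_crank_by(-21°): θ ← 3° -21° = -18°
crank pin P = (r cos θ, r sin θ) = (25.678526, -8.343459)
h = r sin θ − e = -8.343459 − 2 = -10.343459
x = r cos θ + √(L² − h²) = 25.678526 + √(24025.0 − 106.9871) = 25.678526 + 154.654495 = 180.333021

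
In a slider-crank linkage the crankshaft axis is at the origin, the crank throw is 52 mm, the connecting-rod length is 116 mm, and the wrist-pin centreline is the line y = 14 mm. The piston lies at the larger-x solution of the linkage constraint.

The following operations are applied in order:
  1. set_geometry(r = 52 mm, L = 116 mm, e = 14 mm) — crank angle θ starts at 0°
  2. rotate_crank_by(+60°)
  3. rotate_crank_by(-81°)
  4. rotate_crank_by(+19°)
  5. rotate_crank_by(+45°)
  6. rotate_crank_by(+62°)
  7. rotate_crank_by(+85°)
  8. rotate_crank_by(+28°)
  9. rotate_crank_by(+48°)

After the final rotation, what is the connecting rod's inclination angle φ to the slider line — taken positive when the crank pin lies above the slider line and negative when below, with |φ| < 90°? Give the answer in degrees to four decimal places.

set_geometry: r = 52 mm, L = 116 mm, e = 14 mm; θ ← 0°
rotate_crank_by(+60°): θ ← 0° +60° = 60°
rotate_crank_by(-81°): θ ← 60° -81° = -21°
rotate_crank_by(+19°): θ ← -21° +19° = -2°
rotate_crank_by(+45°): θ ← -2° +45° = 43°
rotate_crank_by(+62°): θ ← 43° +62° = 105°
rotate_crank_by(+85°): θ ← 105° +85° = 190°
rotate_crank_by(+28°): θ ← 190° +28° = 218°
rotate_crank_by(+48°): θ ← 218° +48° = 266°
crank pin P = (r cos θ, r sin θ) = (-3.627337, -51.873331)
h = r sin θ − e = -51.873331 − 14 = -65.873331
sin φ = h / L = -65.873331 / 116 = -0.56787354
φ = arcsin(-0.56787354) = -34.602074°

-34.6021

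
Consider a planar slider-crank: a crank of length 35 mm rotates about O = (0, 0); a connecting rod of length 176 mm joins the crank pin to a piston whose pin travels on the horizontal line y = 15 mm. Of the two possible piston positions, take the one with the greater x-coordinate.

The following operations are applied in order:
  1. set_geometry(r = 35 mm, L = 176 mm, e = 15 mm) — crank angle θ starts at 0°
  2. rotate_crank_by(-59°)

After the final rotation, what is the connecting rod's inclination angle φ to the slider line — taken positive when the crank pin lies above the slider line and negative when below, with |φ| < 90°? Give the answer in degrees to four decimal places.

set_geometry: r = 35 mm, L = 176 mm, e = 15 mm; θ ← 0°
rotate_crank_by(-59°): θ ← 0° -59° = -59°
crank pin P = (r cos θ, r sin θ) = (18.026333, -30.000856)
h = r sin θ − e = -30.000856 − 15 = -45.000856
sin φ = h / L = -45.000856 / 176 = -0.25568668
φ = arcsin(-0.25568668) = -14.814278°

-14.8143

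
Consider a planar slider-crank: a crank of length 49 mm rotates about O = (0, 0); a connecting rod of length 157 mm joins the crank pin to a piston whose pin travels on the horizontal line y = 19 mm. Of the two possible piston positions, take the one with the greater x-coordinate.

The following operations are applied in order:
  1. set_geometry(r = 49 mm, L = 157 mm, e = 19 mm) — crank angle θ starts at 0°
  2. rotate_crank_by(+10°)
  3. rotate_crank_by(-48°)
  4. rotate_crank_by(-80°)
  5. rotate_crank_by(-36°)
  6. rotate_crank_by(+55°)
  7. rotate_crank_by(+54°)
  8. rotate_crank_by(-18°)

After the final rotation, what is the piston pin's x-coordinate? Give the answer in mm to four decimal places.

166.1997

set_geometry: r = 49 mm, L = 157 mm, e = 19 mm; θ ← 0°
rotate_crank_by(+10°): θ ← 0° +10° = 10°
rotate_crank_by(-48°): θ ← 10° -48° = -38°
rotate_crank_by(-80°): θ ← -38° -80° = -118°
rotate_crank_by(-36°): θ ← -118° -36° = -154°
rotate_crank_by(+55°): θ ← -154° +55° = -99°
rotate_crank_by(+54°): θ ← -99° +54° = -45°
rotate_crank_by(-18°): θ ← -45° -18° = -63°
crank pin P = (r cos θ, r sin θ) = (22.245534, -43.659320)
h = r sin θ − e = -43.659320 − 19 = -62.659320
x = r cos θ + √(L² − h²) = 22.245534 + √(24649.0 − 3926.1903) = 22.245534 + 143.954193 = 166.199727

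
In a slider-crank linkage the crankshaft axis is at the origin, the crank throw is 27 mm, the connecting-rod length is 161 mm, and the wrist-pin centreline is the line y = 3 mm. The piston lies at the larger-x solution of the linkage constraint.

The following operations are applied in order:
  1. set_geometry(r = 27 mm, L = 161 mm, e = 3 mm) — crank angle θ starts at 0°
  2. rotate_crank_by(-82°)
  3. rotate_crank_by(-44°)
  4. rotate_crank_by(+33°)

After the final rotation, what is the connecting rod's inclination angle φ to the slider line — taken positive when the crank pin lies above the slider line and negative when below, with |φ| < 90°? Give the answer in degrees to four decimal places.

set_geometry: r = 27 mm, L = 161 mm, e = 3 mm; θ ← 0°
rotate_crank_by(-82°): θ ← 0° -82° = -82°
rotate_crank_by(-44°): θ ← -82° -44° = -126°
rotate_crank_by(+33°): θ ← -126° +33° = -93°
crank pin P = (r cos θ, r sin θ) = (-1.413071, -26.962997)
h = r sin θ − e = -26.962997 − 3 = -29.962997
sin φ = h / L = -29.962997 / 161 = -0.18610557
φ = arcsin(-0.18610557) = -10.725597°

-10.7256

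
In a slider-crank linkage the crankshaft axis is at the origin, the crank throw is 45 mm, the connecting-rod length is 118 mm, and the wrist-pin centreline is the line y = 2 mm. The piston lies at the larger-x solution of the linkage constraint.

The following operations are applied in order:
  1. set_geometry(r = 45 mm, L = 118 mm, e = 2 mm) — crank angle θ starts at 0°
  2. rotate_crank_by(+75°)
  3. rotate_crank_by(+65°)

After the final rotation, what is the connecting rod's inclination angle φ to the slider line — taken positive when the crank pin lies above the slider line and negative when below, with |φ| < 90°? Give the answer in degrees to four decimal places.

set_geometry: r = 45 mm, L = 118 mm, e = 2 mm; θ ← 0°
rotate_crank_by(+75°): θ ← 0° +75° = 75°
rotate_crank_by(+65°): θ ← 75° +65° = 140°
crank pin P = (r cos θ, r sin θ) = (-34.472000, 28.925442)
h = r sin θ − e = 28.925442 − 2 = 26.925442
sin φ = h / L = 26.925442 / 118 = 0.22818172
φ = arcsin(0.22818172) = 13.190045°

13.1900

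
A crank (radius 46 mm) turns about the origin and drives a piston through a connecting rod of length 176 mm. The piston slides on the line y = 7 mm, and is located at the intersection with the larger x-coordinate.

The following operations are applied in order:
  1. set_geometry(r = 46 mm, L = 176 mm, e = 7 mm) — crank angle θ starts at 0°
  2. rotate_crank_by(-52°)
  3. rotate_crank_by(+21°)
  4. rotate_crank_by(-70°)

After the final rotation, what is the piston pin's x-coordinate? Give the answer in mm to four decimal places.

159.3176

set_geometry: r = 46 mm, L = 176 mm, e = 7 mm; θ ← 0°
rotate_crank_by(-52°): θ ← 0° -52° = -52°
rotate_crank_by(+21°): θ ← -52° +21° = -31°
rotate_crank_by(-70°): θ ← -31° -70° = -101°
crank pin P = (r cos θ, r sin θ) = (-8.777214, -45.154850)
h = r sin θ − e = -45.154850 − 7 = -52.154850
x = r cos θ + √(L² − h²) = -8.777214 + √(30976.0 − 2720.1284) = -8.777214 + 168.094829 = 159.317615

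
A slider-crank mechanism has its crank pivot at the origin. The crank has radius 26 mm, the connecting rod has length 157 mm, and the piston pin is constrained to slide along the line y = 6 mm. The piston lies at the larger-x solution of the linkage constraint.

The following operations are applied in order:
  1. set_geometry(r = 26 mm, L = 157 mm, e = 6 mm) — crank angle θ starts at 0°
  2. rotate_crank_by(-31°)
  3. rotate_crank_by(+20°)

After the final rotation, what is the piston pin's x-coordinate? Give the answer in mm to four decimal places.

182.1392

set_geometry: r = 26 mm, L = 157 mm, e = 6 mm; θ ← 0°
rotate_crank_by(-31°): θ ← 0° -31° = -31°
rotate_crank_by(+20°): θ ← -31° +20° = -11°
crank pin P = (r cos θ, r sin θ) = (25.522307, -4.961034)
h = r sin θ − e = -4.961034 − 6 = -10.961034
x = r cos θ + √(L² − h²) = 25.522307 + √(24649.0 − 120.1443) = 25.522307 + 156.616908 = 182.139214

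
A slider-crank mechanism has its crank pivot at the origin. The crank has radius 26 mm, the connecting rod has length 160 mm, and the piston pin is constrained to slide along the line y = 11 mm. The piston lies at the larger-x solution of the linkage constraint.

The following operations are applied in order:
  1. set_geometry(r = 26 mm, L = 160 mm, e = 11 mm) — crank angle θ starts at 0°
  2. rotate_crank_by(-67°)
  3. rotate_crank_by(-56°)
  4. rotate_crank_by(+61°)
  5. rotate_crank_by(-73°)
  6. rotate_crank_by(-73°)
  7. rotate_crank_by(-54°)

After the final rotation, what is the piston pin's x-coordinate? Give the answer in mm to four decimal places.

155.7004

set_geometry: r = 26 mm, L = 160 mm, e = 11 mm; θ ← 0°
rotate_crank_by(-67°): θ ← 0° -67° = -67°
rotate_crank_by(-56°): θ ← -67° -56° = -123°
rotate_crank_by(+61°): θ ← -123° +61° = -62°
rotate_crank_by(-73°): θ ← -62° -73° = -135°
rotate_crank_by(-73°): θ ← -135° -73° = -208°
rotate_crank_by(-54°): θ ← -208° -54° = -262°
crank pin P = (r cos θ, r sin θ) = (-3.618501, 25.746970)
h = r sin θ − e = 25.746970 − 11 = 14.746970
x = r cos θ + √(L² − h²) = -3.618501 + √(25600.0 − 217.4731) = -3.618501 + 159.318947 = 155.700446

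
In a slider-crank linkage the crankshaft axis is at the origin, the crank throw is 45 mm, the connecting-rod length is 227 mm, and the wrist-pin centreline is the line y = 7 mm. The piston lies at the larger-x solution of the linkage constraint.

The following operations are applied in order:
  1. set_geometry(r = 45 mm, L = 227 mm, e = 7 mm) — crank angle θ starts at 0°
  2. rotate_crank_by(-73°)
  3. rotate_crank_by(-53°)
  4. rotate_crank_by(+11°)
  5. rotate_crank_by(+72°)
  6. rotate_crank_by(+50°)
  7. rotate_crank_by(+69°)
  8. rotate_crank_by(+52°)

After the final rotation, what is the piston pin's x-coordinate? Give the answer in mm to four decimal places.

197.5040

set_geometry: r = 45 mm, L = 227 mm, e = 7 mm; θ ← 0°
rotate_crank_by(-73°): θ ← 0° -73° = -73°
rotate_crank_by(-53°): θ ← -73° -53° = -126°
rotate_crank_by(+11°): θ ← -126° +11° = -115°
rotate_crank_by(+72°): θ ← -115° +72° = -43°
rotate_crank_by(+50°): θ ← -43° +50° = 7°
rotate_crank_by(+69°): θ ← 7° +69° = 76°
rotate_crank_by(+52°): θ ← 76° +52° = 128°
crank pin P = (r cos θ, r sin θ) = (-27.704766, 35.460484)
h = r sin θ − e = 35.460484 − 7 = 28.460484
x = r cos θ + √(L² − h²) = -27.704766 + √(51529.0 − 809.9991) = -27.704766 + 225.208794 = 197.504028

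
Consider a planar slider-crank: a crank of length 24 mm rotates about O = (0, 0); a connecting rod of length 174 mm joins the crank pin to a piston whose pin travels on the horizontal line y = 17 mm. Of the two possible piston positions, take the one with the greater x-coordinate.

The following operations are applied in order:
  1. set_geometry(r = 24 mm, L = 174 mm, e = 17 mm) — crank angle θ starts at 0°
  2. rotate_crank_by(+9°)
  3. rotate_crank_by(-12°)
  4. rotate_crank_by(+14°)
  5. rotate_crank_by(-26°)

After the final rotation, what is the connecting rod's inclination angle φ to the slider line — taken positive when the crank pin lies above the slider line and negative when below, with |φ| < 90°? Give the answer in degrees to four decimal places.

set_geometry: r = 24 mm, L = 174 mm, e = 17 mm; θ ← 0°
rotate_crank_by(+9°): θ ← 0° +9° = 9°
rotate_crank_by(-12°): θ ← 9° -12° = -3°
rotate_crank_by(+14°): θ ← -3° +14° = 11°
rotate_crank_by(-26°): θ ← 11° -26° = -15°
crank pin P = (r cos θ, r sin θ) = (23.182220, -6.211657)
h = r sin θ − e = -6.211657 − 17 = -23.211657
sin φ = h / L = -23.211657 / 174 = -0.13340033
φ = arcsin(-0.13340033) = -7.666129°

-7.6661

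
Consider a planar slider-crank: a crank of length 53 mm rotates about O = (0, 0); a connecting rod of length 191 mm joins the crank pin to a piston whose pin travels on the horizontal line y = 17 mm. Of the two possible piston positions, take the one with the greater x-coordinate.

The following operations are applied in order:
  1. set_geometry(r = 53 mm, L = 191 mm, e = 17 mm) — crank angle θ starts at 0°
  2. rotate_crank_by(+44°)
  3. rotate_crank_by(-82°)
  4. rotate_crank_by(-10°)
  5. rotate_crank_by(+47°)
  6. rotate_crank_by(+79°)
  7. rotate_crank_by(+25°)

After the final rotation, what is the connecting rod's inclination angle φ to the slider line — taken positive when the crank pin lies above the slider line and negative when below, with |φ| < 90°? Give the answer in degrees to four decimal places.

set_geometry: r = 53 mm, L = 191 mm, e = 17 mm; θ ← 0°
rotate_crank_by(+44°): θ ← 0° +44° = 44°
rotate_crank_by(-82°): θ ← 44° -82° = -38°
rotate_crank_by(-10°): θ ← -38° -10° = -48°
rotate_crank_by(+47°): θ ← -48° +47° = -1°
rotate_crank_by(+79°): θ ← -1° +79° = 78°
rotate_crank_by(+25°): θ ← 78° +25° = 103°
crank pin P = (r cos θ, r sin θ) = (-11.922406, 51.641613)
h = r sin θ − e = 51.641613 − 17 = 34.641613
sin φ = h / L = 34.641613 / 191 = 0.18136970
φ = arcsin(0.18136970) = 10.449551°

10.4496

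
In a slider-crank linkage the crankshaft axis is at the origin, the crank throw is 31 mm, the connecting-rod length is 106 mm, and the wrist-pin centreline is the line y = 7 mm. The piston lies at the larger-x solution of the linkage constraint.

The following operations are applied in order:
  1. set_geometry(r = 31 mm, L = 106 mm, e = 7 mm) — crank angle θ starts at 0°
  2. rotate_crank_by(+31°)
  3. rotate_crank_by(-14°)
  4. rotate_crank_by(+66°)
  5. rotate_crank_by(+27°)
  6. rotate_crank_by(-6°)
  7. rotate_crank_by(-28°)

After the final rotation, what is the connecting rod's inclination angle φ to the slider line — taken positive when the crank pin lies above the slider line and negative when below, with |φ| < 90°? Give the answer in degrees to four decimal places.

12.5756

set_geometry: r = 31 mm, L = 106 mm, e = 7 mm; θ ← 0°
rotate_crank_by(+31°): θ ← 0° +31° = 31°
rotate_crank_by(-14°): θ ← 31° -14° = 17°
rotate_crank_by(+66°): θ ← 17° +66° = 83°
rotate_crank_by(+27°): θ ← 83° +27° = 110°
rotate_crank_by(-6°): θ ← 110° -6° = 104°
rotate_crank_by(-28°): θ ← 104° -28° = 76°
crank pin P = (r cos θ, r sin θ) = (7.499579, 30.079168)
h = r sin θ − e = 30.079168 − 7 = 23.079168
sin φ = h / L = 23.079168 / 106 = 0.21772800
φ = arcsin(0.21772800) = 12.575622°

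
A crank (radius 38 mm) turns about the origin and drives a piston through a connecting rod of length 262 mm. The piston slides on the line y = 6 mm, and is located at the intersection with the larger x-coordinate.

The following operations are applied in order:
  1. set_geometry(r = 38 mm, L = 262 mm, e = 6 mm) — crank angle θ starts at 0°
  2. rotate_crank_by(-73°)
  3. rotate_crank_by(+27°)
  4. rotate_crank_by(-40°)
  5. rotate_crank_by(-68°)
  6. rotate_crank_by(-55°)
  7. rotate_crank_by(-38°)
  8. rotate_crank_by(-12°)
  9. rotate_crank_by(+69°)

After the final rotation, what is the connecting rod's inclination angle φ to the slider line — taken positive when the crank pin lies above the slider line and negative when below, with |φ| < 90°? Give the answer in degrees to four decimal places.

set_geometry: r = 38 mm, L = 262 mm, e = 6 mm; θ ← 0°
rotate_crank_by(-73°): θ ← 0° -73° = -73°
rotate_crank_by(+27°): θ ← -73° +27° = -46°
rotate_crank_by(-40°): θ ← -46° -40° = -86°
rotate_crank_by(-68°): θ ← -86° -68° = -154°
rotate_crank_by(-55°): θ ← -154° -55° = -209°
rotate_crank_by(-38°): θ ← -209° -38° = -247°
rotate_crank_by(-12°): θ ← -247° -12° = -259°
rotate_crank_by(+69°): θ ← -259° +69° = -190°
crank pin P = (r cos θ, r sin θ) = (-37.422695, 6.598631)
h = r sin θ − e = 6.598631 − 6 = 0.598631
sin φ = h / L = 0.598631 / 262 = 0.00228485
φ = arcsin(0.00228485) = 0.130912°

0.1309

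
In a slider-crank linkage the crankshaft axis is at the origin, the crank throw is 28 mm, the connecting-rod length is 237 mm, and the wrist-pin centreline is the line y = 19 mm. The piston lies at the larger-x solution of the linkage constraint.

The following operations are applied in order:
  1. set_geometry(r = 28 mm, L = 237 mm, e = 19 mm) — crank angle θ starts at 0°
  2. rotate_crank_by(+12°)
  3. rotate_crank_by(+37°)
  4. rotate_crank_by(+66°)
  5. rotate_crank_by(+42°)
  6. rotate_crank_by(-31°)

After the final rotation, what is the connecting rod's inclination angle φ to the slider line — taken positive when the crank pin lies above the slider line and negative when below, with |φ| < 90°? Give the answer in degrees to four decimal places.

0.8830

set_geometry: r = 28 mm, L = 237 mm, e = 19 mm; θ ← 0°
rotate_crank_by(+12°): θ ← 0° +12° = 12°
rotate_crank_by(+37°): θ ← 12° +37° = 49°
rotate_crank_by(+66°): θ ← 49° +66° = 115°
rotate_crank_by(+42°): θ ← 115° +42° = 157°
rotate_crank_by(-31°): θ ← 157° -31° = 126°
crank pin P = (r cos θ, r sin θ) = (-16.457987, 22.652476)
h = r sin θ − e = 22.652476 − 19 = 3.652476
sin φ = h / L = 3.652476 / 237 = 0.01541129
φ = arcsin(0.01541129) = 0.883037°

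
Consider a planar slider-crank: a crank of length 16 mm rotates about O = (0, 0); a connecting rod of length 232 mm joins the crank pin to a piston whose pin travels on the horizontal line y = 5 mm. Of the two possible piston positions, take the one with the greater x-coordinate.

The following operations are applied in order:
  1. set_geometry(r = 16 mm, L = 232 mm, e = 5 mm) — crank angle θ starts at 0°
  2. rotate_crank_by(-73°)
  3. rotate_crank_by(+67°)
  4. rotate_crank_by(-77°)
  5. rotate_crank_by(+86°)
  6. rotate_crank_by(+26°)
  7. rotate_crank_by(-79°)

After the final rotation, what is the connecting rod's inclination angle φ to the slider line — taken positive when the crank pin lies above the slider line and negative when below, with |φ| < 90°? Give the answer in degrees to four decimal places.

set_geometry: r = 16 mm, L = 232 mm, e = 5 mm; θ ← 0°
rotate_crank_by(-73°): θ ← 0° -73° = -73°
rotate_crank_by(+67°): θ ← -73° +67° = -6°
rotate_crank_by(-77°): θ ← -6° -77° = -83°
rotate_crank_by(+86°): θ ← -83° +86° = 3°
rotate_crank_by(+26°): θ ← 3° +26° = 29°
rotate_crank_by(-79°): θ ← 29° -79° = -50°
crank pin P = (r cos θ, r sin θ) = (10.284602, -12.256711)
h = r sin θ − e = -12.256711 − 5 = -17.256711
sin φ = h / L = -17.256711 / 232 = -0.07438238
φ = arcsin(-0.07438238) = -4.265736°

-4.2657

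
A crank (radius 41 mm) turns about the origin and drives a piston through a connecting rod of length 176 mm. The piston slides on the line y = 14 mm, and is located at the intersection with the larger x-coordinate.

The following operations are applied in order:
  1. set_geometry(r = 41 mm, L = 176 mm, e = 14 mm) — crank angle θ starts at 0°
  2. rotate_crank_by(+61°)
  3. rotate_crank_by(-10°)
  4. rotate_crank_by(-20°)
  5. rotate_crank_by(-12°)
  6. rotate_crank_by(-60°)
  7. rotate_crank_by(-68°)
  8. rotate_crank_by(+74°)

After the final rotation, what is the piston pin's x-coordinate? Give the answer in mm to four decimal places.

set_geometry: r = 41 mm, L = 176 mm, e = 14 mm; θ ← 0°
rotate_crank_by(+61°): θ ← 0° +61° = 61°
rotate_crank_by(-10°): θ ← 61° -10° = 51°
rotate_crank_by(-20°): θ ← 51° -20° = 31°
rotate_crank_by(-12°): θ ← 31° -12° = 19°
rotate_crank_by(-60°): θ ← 19° -60° = -41°
rotate_crank_by(-68°): θ ← -41° -68° = -109°
rotate_crank_by(+74°): θ ← -109° +74° = -35°
crank pin P = (r cos θ, r sin θ) = (33.585234, -23.516634)
h = r sin θ − e = -23.516634 − 14 = -37.516634
x = r cos θ + √(L² − h²) = 33.585234 + √(30976.0 − 1407.4978) = 33.585234 + 171.954942 = 205.540176

205.5402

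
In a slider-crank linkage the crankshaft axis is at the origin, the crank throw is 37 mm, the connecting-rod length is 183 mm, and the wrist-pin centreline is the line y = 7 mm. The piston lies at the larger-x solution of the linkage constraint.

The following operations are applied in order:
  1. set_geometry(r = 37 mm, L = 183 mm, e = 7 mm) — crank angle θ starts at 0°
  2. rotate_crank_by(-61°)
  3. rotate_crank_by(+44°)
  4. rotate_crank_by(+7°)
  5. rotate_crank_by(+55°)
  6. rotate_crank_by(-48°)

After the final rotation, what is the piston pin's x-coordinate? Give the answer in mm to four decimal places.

set_geometry: r = 37 mm, L = 183 mm, e = 7 mm; θ ← 0°
rotate_crank_by(-61°): θ ← 0° -61° = -61°
rotate_crank_by(+44°): θ ← -61° +44° = -17°
rotate_crank_by(+7°): θ ← -17° +7° = -10°
rotate_crank_by(+55°): θ ← -10° +55° = 45°
rotate_crank_by(-48°): θ ← 45° -48° = -3°
crank pin P = (r cos θ, r sin θ) = (36.949293, -1.936430)
h = r sin θ − e = -1.936430 − 7 = -8.936430
x = r cos θ + √(L² − h²) = 36.949293 + √(33489.0 − 79.8598) = 36.949293 + 182.781674 = 219.730966

219.7310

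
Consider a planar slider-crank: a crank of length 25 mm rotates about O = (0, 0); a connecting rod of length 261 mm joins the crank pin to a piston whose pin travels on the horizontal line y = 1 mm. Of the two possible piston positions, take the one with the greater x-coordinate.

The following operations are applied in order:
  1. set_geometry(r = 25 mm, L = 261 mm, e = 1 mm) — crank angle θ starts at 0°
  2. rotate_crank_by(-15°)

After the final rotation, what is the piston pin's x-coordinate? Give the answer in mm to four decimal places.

set_geometry: r = 25 mm, L = 261 mm, e = 1 mm; θ ← 0°
rotate_crank_by(-15°): θ ← 0° -15° = -15°
crank pin P = (r cos θ, r sin θ) = (24.148146, -6.470476)
h = r sin θ − e = -6.470476 − 1 = -7.470476
x = r cos θ + √(L² − h²) = 24.148146 + √(68121.0 − 55.8080) = 24.148146 + 260.893066 = 285.041212

285.0412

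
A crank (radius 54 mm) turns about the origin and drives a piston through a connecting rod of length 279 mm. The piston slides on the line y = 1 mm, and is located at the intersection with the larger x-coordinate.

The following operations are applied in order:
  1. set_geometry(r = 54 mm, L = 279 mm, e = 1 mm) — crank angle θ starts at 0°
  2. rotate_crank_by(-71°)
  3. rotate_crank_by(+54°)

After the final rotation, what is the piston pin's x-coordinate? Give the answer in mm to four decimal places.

set_geometry: r = 54 mm, L = 279 mm, e = 1 mm; θ ← 0°
rotate_crank_by(-71°): θ ← 0° -71° = -71°
rotate_crank_by(+54°): θ ← -71° +54° = -17°
crank pin P = (r cos θ, r sin θ) = (51.640457, -15.788072)
h = r sin θ − e = -15.788072 − 1 = -16.788072
x = r cos θ + √(L² − h²) = 51.640457 + √(77841.0 − 281.8394) = 51.640457 + 278.494454 = 330.134910

330.1349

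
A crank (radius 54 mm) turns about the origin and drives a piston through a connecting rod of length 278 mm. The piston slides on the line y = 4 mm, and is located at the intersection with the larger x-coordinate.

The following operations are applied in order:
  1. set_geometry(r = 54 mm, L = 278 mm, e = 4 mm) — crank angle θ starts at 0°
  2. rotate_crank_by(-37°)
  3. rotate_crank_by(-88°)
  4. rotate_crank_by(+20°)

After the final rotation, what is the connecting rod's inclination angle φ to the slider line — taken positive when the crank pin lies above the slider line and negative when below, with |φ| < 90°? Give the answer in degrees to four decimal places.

-11.6548

set_geometry: r = 54 mm, L = 278 mm, e = 4 mm; θ ← 0°
rotate_crank_by(-37°): θ ← 0° -37° = -37°
rotate_crank_by(-88°): θ ← -37° -88° = -125°
rotate_crank_by(+20°): θ ← -125° +20° = -105°
crank pin P = (r cos θ, r sin θ) = (-13.976228, -52.159995)
h = r sin θ − e = -52.159995 − 4 = -56.159995
sin φ = h / L = -56.159995 / 278 = -0.20201437
φ = arcsin(-0.20201437) = -11.654779°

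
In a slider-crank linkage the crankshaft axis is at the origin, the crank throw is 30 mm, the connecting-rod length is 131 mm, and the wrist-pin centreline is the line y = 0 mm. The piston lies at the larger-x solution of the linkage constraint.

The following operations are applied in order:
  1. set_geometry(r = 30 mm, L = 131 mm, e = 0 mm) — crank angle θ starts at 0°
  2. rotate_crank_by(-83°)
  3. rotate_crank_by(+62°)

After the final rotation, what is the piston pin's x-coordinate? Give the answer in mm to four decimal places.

set_geometry: r = 30 mm, L = 131 mm, e = 0 mm; θ ← 0°
rotate_crank_by(-83°): θ ← 0° -83° = -83°
rotate_crank_by(+62°): θ ← -83° +62° = -21°
crank pin P = (r cos θ, r sin θ) = (28.007413, -10.751038)
h = r sin θ − e = -10.751038 − 0 = -10.751038
x = r cos θ + √(L² − h²) = 28.007413 + √(17161.0 − 115.5848) = 28.007413 + 130.558091 = 158.565504

158.5655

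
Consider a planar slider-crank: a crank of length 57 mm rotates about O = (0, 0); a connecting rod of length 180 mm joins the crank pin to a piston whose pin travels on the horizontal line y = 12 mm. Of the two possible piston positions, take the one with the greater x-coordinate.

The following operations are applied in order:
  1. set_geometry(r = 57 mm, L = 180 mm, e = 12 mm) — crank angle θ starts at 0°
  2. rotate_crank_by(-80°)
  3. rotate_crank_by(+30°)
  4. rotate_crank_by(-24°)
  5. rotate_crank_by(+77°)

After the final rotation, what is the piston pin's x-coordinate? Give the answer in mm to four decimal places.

set_geometry: r = 57 mm, L = 180 mm, e = 12 mm; θ ← 0°
rotate_crank_by(-80°): θ ← 0° -80° = -80°
rotate_crank_by(+30°): θ ← -80° +30° = -50°
rotate_crank_by(-24°): θ ← -50° -24° = -74°
rotate_crank_by(+77°): θ ← -74° +77° = 3°
crank pin P = (r cos θ, r sin θ) = (56.921883, 2.983150)
h = r sin θ − e = 2.983150 − 12 = -9.016850
x = r cos θ + √(L² − h²) = 56.921883 + √(32400.0 − 81.3036) = 56.921883 + 179.774015 = 236.695898

236.6959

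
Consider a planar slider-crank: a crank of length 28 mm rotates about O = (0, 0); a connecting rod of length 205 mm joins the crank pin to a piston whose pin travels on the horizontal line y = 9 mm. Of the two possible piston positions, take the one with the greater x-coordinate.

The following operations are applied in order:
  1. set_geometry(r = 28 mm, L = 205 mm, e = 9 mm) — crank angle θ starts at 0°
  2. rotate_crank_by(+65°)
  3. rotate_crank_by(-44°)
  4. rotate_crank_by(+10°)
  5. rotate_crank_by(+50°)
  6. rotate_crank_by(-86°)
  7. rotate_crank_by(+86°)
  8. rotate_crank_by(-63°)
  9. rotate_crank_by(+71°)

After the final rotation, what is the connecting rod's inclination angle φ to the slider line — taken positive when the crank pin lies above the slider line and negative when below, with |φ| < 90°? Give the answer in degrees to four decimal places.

5.3168

set_geometry: r = 28 mm, L = 205 mm, e = 9 mm; θ ← 0°
rotate_crank_by(+65°): θ ← 0° +65° = 65°
rotate_crank_by(-44°): θ ← 65° -44° = 21°
rotate_crank_by(+10°): θ ← 21° +10° = 31°
rotate_crank_by(+50°): θ ← 31° +50° = 81°
rotate_crank_by(-86°): θ ← 81° -86° = -5°
rotate_crank_by(+86°): θ ← -5° +86° = 81°
rotate_crank_by(-63°): θ ← 81° -63° = 18°
rotate_crank_by(+71°): θ ← 18° +71° = 89°
crank pin P = (r cos θ, r sin θ) = (0.488667, 27.995735)
h = r sin θ − e = 27.995735 − 9 = 18.995735
sin φ = h / L = 18.995735 / 205 = 0.09266212
φ = arcsin(0.09266212) = 5.316776°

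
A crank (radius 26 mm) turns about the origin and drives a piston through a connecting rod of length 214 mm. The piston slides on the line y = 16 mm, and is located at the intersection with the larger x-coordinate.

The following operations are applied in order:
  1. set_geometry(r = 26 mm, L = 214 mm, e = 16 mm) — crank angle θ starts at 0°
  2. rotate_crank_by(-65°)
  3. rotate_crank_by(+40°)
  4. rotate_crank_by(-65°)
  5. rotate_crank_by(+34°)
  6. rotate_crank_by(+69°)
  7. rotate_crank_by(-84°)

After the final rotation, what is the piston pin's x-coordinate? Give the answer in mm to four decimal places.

218.5814

set_geometry: r = 26 mm, L = 214 mm, e = 16 mm; θ ← 0°
rotate_crank_by(-65°): θ ← 0° -65° = -65°
rotate_crank_by(+40°): θ ← -65° +40° = -25°
rotate_crank_by(-65°): θ ← -25° -65° = -90°
rotate_crank_by(+34°): θ ← -90° +34° = -56°
rotate_crank_by(+69°): θ ← -56° +69° = 13°
rotate_crank_by(-84°): θ ← 13° -84° = -71°
crank pin P = (r cos θ, r sin θ) = (8.464772, -24.583483)
h = r sin θ − e = -24.583483 − 16 = -40.583483
x = r cos θ + √(L² − h²) = 8.464772 + √(45796.0 − 1647.0191) = 8.464772 + 210.116589 = 218.581361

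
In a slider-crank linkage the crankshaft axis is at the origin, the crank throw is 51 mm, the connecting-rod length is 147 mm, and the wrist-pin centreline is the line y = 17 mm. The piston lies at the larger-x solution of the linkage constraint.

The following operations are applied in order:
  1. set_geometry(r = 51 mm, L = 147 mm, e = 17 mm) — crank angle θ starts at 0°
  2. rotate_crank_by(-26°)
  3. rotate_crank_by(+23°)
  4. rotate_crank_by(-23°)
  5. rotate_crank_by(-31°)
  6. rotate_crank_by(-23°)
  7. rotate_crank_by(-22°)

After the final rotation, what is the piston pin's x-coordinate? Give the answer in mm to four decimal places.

120.2985

set_geometry: r = 51 mm, L = 147 mm, e = 17 mm; θ ← 0°
rotate_crank_by(-26°): θ ← 0° -26° = -26°
rotate_crank_by(+23°): θ ← -26° +23° = -3°
rotate_crank_by(-23°): θ ← -3° -23° = -26°
rotate_crank_by(-31°): θ ← -26° -31° = -57°
rotate_crank_by(-23°): θ ← -57° -23° = -80°
rotate_crank_by(-22°): θ ← -80° -22° = -102°
crank pin P = (r cos θ, r sin θ) = (-10.603496, -49.885528)
h = r sin θ − e = -49.885528 − 17 = -66.885528
x = r cos θ + √(L² − h²) = -10.603496 + √(21609.0 − 4473.6738) = -10.603496 + 130.901972 = 120.298475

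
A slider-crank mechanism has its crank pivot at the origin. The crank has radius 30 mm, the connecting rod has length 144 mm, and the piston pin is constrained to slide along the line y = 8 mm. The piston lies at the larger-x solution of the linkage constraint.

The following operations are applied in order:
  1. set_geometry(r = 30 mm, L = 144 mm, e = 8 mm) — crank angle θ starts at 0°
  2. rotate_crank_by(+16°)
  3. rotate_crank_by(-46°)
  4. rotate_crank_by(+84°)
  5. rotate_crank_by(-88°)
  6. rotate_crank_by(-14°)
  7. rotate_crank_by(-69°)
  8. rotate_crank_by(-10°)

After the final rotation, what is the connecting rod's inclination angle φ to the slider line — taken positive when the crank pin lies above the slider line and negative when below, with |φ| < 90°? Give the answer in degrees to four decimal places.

set_geometry: r = 30 mm, L = 144 mm, e = 8 mm; θ ← 0°
rotate_crank_by(+16°): θ ← 0° +16° = 16°
rotate_crank_by(-46°): θ ← 16° -46° = -30°
rotate_crank_by(+84°): θ ← -30° +84° = 54°
rotate_crank_by(-88°): θ ← 54° -88° = -34°
rotate_crank_by(-14°): θ ← -34° -14° = -48°
rotate_crank_by(-69°): θ ← -48° -69° = -117°
rotate_crank_by(-10°): θ ← -117° -10° = -127°
crank pin P = (r cos θ, r sin θ) = (-18.054451, -23.959065)
h = r sin θ − e = -23.959065 − 8 = -31.959065
sin φ = h / L = -31.959065 / 144 = -0.22193795
φ = arcsin(-0.22193795) = -12.822884°

-12.8229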